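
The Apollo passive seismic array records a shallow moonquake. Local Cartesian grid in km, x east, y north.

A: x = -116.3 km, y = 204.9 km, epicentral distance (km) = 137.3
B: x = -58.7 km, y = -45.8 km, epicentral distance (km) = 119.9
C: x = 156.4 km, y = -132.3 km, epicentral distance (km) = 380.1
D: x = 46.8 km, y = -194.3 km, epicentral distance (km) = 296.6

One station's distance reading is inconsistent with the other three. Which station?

C

Solve using three stations at a time. Using A, B, D (subtract circle equations pairwise → linear system) gives (x, y) ≈ (-85.8, 71.0).
Distances from that point to each station vs reported:
  A: calculated 137.3 vs reported 137.3 → residual 0.0 km
  B: calculated 119.9 vs reported 119.9 → residual 0.0 km
  C: calculated 316.2 vs reported 380.1 → residual 63.9 km
  D: calculated 296.6 vs reported 296.6 → residual 0.0 km
A, B, D are mutually consistent (residuals ≈ 0); C is off by 63.9 km.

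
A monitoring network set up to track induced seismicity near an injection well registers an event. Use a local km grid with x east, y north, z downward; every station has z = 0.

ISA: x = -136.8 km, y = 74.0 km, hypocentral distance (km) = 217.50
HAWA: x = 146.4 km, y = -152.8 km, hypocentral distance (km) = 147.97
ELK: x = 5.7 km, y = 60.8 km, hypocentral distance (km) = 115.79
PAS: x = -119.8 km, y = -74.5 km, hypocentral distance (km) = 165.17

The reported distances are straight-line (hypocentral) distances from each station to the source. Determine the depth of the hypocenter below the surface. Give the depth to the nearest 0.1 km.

Each station gives a sphere (x−x_i)² + (y−y_i)² + z² = d_i² (stations at z=0).
Subtracting the ISA sphere from HAWA and ELK: z² cancels, leaving linear equations in x and y:
566.4 x − 453.6 y = 46001.69
285.0 x − 26.4 y = 13437.82
Solving: x ≈ 42.694, y ≈ -48.103 km (keep extra digits for the depth step; rounded: 42.7, -48.1).
Then from the ISA sphere: z² = 217.50² − (x + 136.8)² − (y − 74.0)² with x = 42.694, y = -48.103, so z ≈ 13.380 ≈ 13.4 km.
Check against PAS (with the unrounded solution): distance 165.17 ≈ 165.17 km. ✓

depth ≈ 13.4 km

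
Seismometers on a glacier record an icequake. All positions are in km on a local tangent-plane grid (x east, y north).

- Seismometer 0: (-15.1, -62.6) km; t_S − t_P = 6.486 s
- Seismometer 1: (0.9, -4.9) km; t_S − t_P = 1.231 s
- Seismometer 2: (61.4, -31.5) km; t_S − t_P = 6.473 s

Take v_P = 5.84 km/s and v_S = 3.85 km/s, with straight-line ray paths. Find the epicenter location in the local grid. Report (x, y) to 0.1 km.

Distance from S−P lag: d = Δt · v_P v_S / (v_P − v_S) = Δt · (5.84·3.85)/(5.84−3.85) ≈ 11.2985·Δt.
So d_Seismometer 0 = 73.28, d_Seismometer 1 = 13.91, d_Seismometer 2 = 73.14 km.
Circle about each station: (x + 15.1)² + (y + 62.6)² = 73.28²; (x − 0.9)² + (y + 4.9)² = 13.91²; (x − 61.4)² + (y + 31.5)² = 73.14².
Subtracting pairs of circle equations eliminates x²+y² and gives linear equations (the radical axes):
32.0 x + 115.4 y = 1054.52
153.0 x + 62.2 y = 635.94
Solving the 2×2 system: x ≈ 0.5, y ≈ 9.0 km.
Check against Seismometer 0 (with the unrounded x, y): √((x + 15.1)²+(y + 62.6)²) = 73.28 ≈ 73.28 km. ✓

0.5 km east, 9.0 km north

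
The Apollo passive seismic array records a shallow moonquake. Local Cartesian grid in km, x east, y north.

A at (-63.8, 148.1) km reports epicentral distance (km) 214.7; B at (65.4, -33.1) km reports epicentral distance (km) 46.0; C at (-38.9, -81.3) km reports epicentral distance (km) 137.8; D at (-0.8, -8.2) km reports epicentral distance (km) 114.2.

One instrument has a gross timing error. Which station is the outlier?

A

Solve using three stations at a time. Using B, C, D (subtract circle equations pairwise → linear system) gives (x, y) ≈ (98.0, -65.5).
Distances from that point to each station vs reported:
  A: calculated 267.9 vs reported 214.7 → residual 53.2 km
  B: calculated 45.9 vs reported 46.0 → residual 0.1 km
  C: calculated 137.8 vs reported 137.8 → residual 0.0 km
  D: calculated 114.2 vs reported 114.2 → residual 0.0 km
B, C, D are mutually consistent (residuals ≈ 0); A is off by 53.2 km.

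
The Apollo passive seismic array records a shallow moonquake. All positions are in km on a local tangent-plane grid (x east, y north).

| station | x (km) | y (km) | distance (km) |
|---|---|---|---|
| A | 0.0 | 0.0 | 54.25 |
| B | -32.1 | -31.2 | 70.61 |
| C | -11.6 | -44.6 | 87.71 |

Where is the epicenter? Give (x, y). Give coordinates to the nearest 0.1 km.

-37.5 km east, 39.2 km north

Circle about each station: x² + y² = 54.25²; (x + 32.1)² + (y + 31.2)² = 70.61²; (x + 11.6)² + (y + 44.6)² = 87.71².
Subtracting the A equation from the B and C equations removes the quadratic terms:
-64.2 x − 62.4 y = -38.86
-23.2 x − 89.2 y = -2626.26
Solving the 2×2 system: x ≈ -37.5, y ≈ 39.2 km.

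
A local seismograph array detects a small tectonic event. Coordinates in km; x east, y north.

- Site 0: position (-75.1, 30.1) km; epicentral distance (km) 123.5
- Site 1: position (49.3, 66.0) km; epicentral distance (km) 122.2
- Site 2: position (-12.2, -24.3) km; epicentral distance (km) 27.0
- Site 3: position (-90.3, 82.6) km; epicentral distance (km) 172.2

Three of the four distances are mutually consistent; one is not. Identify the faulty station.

Site 2

Solve using three stations at a time. Using Site 0, Site 1, Site 3 (subtract circle equations pairwise → linear system) gives (x, y) ≈ (17.2, -51.9).
Distances from that point to each station vs reported:
  Site 0: calculated 123.5 vs reported 123.5 → residual 0.0 km
  Site 1: calculated 122.2 vs reported 122.2 → residual 0.0 km
  Site 2: calculated 40.3 vs reported 27.0 → residual 13.3 km
  Site 3: calculated 172.2 vs reported 172.2 → residual 0.0 km
Site 0, Site 1, Site 3 are mutually consistent (residuals ≈ 0); Site 2 is off by 13.3 km.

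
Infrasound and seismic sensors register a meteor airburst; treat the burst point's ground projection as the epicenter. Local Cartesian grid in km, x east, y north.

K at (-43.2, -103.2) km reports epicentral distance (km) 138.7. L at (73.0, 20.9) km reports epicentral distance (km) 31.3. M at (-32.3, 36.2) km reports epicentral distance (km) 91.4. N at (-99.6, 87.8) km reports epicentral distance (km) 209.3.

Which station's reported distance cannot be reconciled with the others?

N

Solve using three stations at a time. Using K, L, M (subtract circle equations pairwise → linear system) gives (x, y) ≈ (51.0, -1.4).
Distances from that point to each station vs reported:
  K: calculated 138.7 vs reported 138.7 → residual 0.0 km
  L: calculated 31.3 vs reported 31.3 → residual 0.0 km
  M: calculated 91.4 vs reported 91.4 → residual 0.0 km
  N: calculated 175.0 vs reported 209.3 → residual 34.3 km
K, L, M are mutually consistent (residuals ≈ 0); N is off by 34.3 km.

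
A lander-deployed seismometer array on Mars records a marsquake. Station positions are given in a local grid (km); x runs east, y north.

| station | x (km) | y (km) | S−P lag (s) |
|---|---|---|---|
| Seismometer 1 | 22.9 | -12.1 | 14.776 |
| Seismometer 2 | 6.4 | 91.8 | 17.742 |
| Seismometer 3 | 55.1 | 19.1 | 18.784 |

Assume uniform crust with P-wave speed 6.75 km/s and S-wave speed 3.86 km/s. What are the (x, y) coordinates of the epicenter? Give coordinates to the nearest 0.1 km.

Distance from S−P lag: d = Δt · v_P v_S / (v_P − v_S) = Δt · (6.75·3.86)/(6.75−3.86) ≈ 9.0156·Δt.
So d_Seismometer 1 = 133.21, d_Seismometer 2 = 159.95, d_Seismometer 3 = 169.35 km.
Circle about each station: (x − 22.9)² + (y + 12.1)² = 133.21²; (x − 6.4)² + (y − 91.8)² = 159.95²; (x − 55.1)² + (y − 19.1)² = 169.35².
Subtracting pairs of circle equations eliminates x²+y² and gives linear equations (the radical axes):
-33.0 x + 207.8 y = -41.72
64.4 x + 62.4 y = -8204.52
Solving the 2×2 system: x ≈ -110.2, y ≈ -17.7 km.

-110.2 km east, -17.7 km north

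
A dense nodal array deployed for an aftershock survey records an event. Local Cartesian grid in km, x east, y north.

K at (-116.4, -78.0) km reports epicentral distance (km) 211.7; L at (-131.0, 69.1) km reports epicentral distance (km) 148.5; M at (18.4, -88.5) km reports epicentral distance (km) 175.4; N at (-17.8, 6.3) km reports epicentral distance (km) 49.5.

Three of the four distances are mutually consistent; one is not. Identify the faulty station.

Solve using three stations at a time. Using K, L, M (subtract circle equations pairwise → linear system) gives (x, y) ≈ (16.4, 86.8).
Distances from that point to each station vs reported:
  K: calculated 211.7 vs reported 211.7 → residual 0.0 km
  L: calculated 148.4 vs reported 148.5 → residual 0.1 km
  M: calculated 175.3 vs reported 175.4 → residual 0.1 km
  N: calculated 87.5 vs reported 49.5 → residual 38.0 km
K, L, M are mutually consistent (residuals ≈ 0); N is off by 38.0 km.

N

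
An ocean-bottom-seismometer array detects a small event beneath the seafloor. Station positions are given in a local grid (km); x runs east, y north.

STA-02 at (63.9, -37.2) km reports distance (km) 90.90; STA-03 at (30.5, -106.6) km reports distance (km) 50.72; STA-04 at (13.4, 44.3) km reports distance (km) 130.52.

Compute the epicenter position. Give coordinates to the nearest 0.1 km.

Circle about each station: (x − 63.9)² + (y + 37.2)² = 90.90²; (x − 30.5)² + (y + 106.6)² = 50.72²; (x − 13.4)² + (y − 44.3)² = 130.52².
Subtracting the STA-02 equation from the STA-03 and STA-04 equations removes the quadratic terms:
-66.8 x − 138.8 y = 12517.05
-101.0 x + 163.0 y = -12097.66
Solving the 2×2 system: x ≈ -14.5, y ≈ -83.2 km.

(-14.5, -83.2)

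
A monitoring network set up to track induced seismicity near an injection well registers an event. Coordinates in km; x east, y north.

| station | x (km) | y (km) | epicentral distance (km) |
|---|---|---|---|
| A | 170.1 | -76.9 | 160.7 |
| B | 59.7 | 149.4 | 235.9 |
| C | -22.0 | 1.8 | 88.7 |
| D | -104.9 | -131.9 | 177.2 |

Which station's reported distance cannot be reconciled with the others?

D

Solve using three stations at a time. Using A, B, C (subtract circle equations pairwise → linear system) gives (x, y) ≈ (9.5, -81.1).
Distances from that point to each station vs reported:
  A: calculated 160.7 vs reported 160.7 → residual 0.0 km
  B: calculated 235.9 vs reported 235.9 → residual 0.0 km
  C: calculated 88.7 vs reported 88.7 → residual 0.0 km
  D: calculated 125.2 vs reported 177.2 → residual 52.0 km
A, B, C are mutually consistent (residuals ≈ 0); D is off by 52.0 km.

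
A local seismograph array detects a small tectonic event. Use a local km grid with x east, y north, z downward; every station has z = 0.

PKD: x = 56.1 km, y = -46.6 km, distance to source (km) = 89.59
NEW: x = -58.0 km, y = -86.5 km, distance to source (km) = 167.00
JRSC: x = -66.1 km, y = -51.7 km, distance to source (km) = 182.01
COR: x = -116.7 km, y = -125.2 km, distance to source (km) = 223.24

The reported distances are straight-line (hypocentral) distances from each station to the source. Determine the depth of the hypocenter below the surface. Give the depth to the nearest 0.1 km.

z ≈ 49.9 km

Each station gives a sphere (x−x_i)² + (y−y_i)² + z² = d_i² (stations at z=0).
Subtracting the PKD sphere from NEW and JRSC: z² cancels, leaving linear equations in x and y:
-228.2 x − 79.8 y = -14335.15
-244.4 x − 10.2 y = -23377.94
Solving: x ≈ 100.104, y ≈ -106.625 km (keep extra digits for the depth step; rounded: 100.1, -106.6).
Then from the PKD sphere: z² = 89.59² − (x − 56.1)² − (y + 46.6)² with x = 100.104, y = -106.625, so z ≈ 49.870 ≈ 49.9 km.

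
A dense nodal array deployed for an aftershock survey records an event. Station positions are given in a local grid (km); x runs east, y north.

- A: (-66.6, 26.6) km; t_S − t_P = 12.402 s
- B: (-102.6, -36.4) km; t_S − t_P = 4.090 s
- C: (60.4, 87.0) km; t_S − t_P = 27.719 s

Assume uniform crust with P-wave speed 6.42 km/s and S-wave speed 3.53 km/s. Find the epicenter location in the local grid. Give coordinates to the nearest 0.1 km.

-93.0 km east, -67.0 km north

Distance from S−P lag: d = Δt · v_P v_S / (v_P − v_S) = Δt · (6.42·3.53)/(6.42−3.53) ≈ 7.8417·Δt.
So d_A = 97.25, d_B = 32.07, d_C = 217.36 km.
Circle about each station: (x + 66.6)² + (y − 26.6)² = 97.25²; (x + 102.6)² + (y + 36.4)² = 32.07²; (x − 60.4)² + (y − 87.0)² = 217.36².
Subtracting the A equation from the B and C equations removes the quadratic terms:
-72.0 x − 126.0 y = 15137.68
254.0 x + 120.8 y = -31713.77
Solving the 2×2 system: x ≈ -93.0, y ≈ -67.0 km.
Check against A (with the unrounded x, y): √((x + 66.6)²+(y − 26.6)²) = 97.25 ≈ 97.25 km. ✓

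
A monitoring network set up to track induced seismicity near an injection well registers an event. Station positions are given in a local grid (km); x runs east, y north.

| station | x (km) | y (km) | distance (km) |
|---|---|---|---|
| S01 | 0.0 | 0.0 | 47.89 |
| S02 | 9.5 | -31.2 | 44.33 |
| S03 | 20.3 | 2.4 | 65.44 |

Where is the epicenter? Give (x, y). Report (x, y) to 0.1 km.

Circle about each station: x² + y² = 47.89²; (x − 9.5)² + (y + 31.2)² = 44.33²; (x − 20.3)² + (y − 2.4)² = 65.44².
Subtracting the S01 equation from the S02 and S03 equations removes the quadratic terms:
19.0 x − 62.4 y = 1391.99
40.6 x + 4.8 y = -1571.09
Solving the 2×2 system: x ≈ -34.8, y ≈ -32.9 km.
Check against S01 (with the unrounded x, y): √(x²+y²) = 47.90 ≈ 47.89 km. ✓

-34.8 km east, -32.9 km north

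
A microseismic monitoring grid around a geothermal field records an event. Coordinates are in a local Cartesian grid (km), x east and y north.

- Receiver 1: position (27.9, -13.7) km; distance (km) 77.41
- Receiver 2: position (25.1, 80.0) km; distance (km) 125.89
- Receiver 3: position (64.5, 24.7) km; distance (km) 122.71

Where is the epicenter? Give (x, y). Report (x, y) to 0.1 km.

Circle about each station: (x − 27.9)² + (y + 13.7)² = 77.41²; (x − 25.1)² + (y − 80.0)² = 125.89²; (x − 64.5)² + (y − 24.7)² = 122.71².
Subtracting the Receiver 1 equation from the Receiver 2 and Receiver 3 equations removes the quadratic terms:
-5.6 x + 187.4 y = -3792.07
73.2 x + 76.8 y = -5261.20
Solving the 2×2 system: x ≈ -49.1, y ≈ -21.7 km.

-49.1 km east, -21.7 km north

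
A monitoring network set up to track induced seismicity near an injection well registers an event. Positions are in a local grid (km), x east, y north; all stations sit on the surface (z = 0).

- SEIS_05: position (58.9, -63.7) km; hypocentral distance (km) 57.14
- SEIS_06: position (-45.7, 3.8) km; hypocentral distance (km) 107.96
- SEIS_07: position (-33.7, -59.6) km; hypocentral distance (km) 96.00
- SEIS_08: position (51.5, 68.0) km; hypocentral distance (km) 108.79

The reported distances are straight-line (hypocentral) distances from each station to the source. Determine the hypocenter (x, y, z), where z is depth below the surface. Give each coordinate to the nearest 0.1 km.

(46.1, -30.9, 45.0)

Each station gives a sphere (x−x_i)² + (y−y_i)² + z² = d_i² (stations at z=0).
Subtracting the SEIS_05 sphere from SEIS_06 and SEIS_07: z² cancels, leaving linear equations in x and y:
-209.2 x + 135.0 y = -13814.35
-185.2 x + 8.2 y = -8790.07
Solving: x ≈ 46.094, y ≈ -30.899 km (keep extra digits for the depth step; rounded: 46.1, -30.9).
Then from the SEIS_05 sphere: z² = 57.14² − (x − 58.9)² − (y + 63.7)² with x = 46.094, y = -30.899, so z ≈ 45.001 ≈ 45.0 km.
Check against SEIS_08 (with the unrounded solution): distance 108.79 ≈ 108.79 km. ✓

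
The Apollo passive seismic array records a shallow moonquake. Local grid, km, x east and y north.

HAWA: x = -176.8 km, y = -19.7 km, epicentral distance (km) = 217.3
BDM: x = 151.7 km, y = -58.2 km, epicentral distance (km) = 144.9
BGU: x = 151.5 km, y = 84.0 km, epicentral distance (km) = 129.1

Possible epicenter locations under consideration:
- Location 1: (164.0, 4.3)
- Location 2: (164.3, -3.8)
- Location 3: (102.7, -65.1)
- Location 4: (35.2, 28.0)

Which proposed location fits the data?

Location 4

For each candidate, compare |candidate − station| to the reported distance:
Location 1: residuals HAWA 124.3, BDM 81.2, BGU 48.4 → max 124.3 km
Location 2: residuals HAWA 124.2, BDM 89.1, BGU 40.4 → max 124.2 km
Location 3: residuals HAWA 65.9, BDM 95.4, BGU 27.8 → max 95.4 km
Location 4: residuals HAWA 0.0, BDM 0.0, BGU 0.0 → max 0.0 km
Only Location 4 has all residuals ≈ 0.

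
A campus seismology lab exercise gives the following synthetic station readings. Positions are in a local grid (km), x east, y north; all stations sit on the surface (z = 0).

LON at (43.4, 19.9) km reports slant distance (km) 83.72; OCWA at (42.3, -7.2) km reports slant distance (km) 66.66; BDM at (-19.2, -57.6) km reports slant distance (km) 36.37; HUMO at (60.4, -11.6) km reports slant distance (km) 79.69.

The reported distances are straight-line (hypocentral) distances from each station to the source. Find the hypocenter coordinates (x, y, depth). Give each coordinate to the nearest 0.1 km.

(-8.5, -38.9, 29.3)

Each station gives a sphere (x−x_i)² + (y−y_i)² + z² = d_i² (stations at z=0).
Subtracting the LON sphere from OCWA and BDM: z² cancels, leaving linear equations in x and y:
-2.2 x − 54.2 y = 2127.04
-125.2 x − 155.0 y = 7093.09
Solving: x ≈ -8.496, y ≈ -38.899 km (keep extra digits for the depth step; rounded: -8.5, -38.9).
Then from the LON sphere: z² = 83.72² − (x − 43.4)² − (y − 19.9)² with x = -8.496, y = -38.899, so z ≈ 29.301 ≈ 29.3 km.
Check against HUMO (with the unrounded solution): distance 79.69 ≈ 79.69 km. ✓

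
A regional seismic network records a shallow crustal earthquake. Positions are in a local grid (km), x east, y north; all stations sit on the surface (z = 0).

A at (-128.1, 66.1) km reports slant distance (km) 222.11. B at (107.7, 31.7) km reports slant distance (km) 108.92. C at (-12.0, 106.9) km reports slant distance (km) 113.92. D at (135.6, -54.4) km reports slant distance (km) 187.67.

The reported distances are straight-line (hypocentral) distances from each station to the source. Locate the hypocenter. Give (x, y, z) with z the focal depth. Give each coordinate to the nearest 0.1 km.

x ≈ 78.2 km, y ≈ 110.2 km, depth ≈ 69.5 km

Each station gives a sphere (x−x_i)² + (y−y_i)² + z² = d_i² (stations at z=0).
Subtracting the A sphere from B and C: z² cancels, leaving linear equations in x and y:
471.6 x − 68.8 y = 29294.65
232.2 x + 81.6 y = 27147.88
Solving: x ≈ 78.193, y ≈ 110.190 km (keep extra digits for the depth step; rounded: 78.2, 110.2).
Then from the A sphere: z² = 222.11² − (x + 128.1)² − (y − 66.1)² with x = 78.193, y = 110.190, so z ≈ 69.513 ≈ 69.5 km.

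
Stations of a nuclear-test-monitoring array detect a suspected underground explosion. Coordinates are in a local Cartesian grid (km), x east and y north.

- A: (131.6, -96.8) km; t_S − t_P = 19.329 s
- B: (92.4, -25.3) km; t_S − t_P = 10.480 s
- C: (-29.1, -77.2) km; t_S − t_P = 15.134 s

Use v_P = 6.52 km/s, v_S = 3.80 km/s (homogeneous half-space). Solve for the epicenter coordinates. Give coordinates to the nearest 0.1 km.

Distance from S−P lag: d = Δt · v_P v_S / (v_P − v_S) = Δt · (6.52·3.80)/(6.52−3.80) ≈ 9.1088·Δt.
So d_A = 176.06, d_B = 95.46, d_C = 137.85 km.
Circle about each station: (x − 131.6)² + (y + 96.8)² = 176.06²; (x − 92.4)² + (y + 25.3)² = 95.46²; (x + 29.1)² + (y + 77.2)² = 137.85².
Subtracting pairs of circle equations eliminates x²+y² and gives linear equations (the radical axes):
-78.4 x + 143.0 y = 4373.56
-321.4 x + 39.2 y = -7887.65
Solving the 2×2 system: x ≈ 30.3, y ≈ 47.2 km.
Check against A (with the unrounded x, y): √((x − 131.6)²+(y + 96.8)²) = 176.06 ≈ 176.06 km. ✓

30.3 km east, 47.2 km north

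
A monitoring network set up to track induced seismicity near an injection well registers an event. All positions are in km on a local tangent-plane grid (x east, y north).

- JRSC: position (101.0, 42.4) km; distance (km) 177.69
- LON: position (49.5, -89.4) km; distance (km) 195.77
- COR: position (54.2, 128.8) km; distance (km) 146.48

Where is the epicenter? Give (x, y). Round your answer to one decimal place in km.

x ≈ -75.7 km, y ≈ 61.1 km

Circle about each station: (x − 101.0)² + (y − 42.4)² = 177.69²; (x − 49.5)² + (y + 89.4)² = 195.77²; (x − 54.2)² + (y − 128.8)² = 146.48².
Subtracting the JRSC equation from the LON and COR equations removes the quadratic terms:
-103.0 x − 263.6 y = -8308.31
-93.6 x + 172.8 y = 17645.67
Solving the 2×2 system: x ≈ -75.7, y ≈ 61.1 km.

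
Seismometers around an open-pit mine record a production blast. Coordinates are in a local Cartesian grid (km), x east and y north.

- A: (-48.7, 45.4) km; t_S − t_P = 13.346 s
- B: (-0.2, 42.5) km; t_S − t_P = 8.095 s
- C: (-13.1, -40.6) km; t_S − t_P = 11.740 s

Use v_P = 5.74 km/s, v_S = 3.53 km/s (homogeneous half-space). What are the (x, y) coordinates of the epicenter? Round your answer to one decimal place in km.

72.0 km east, 25.3 km north

Distance from S−P lag: d = Δt · v_P v_S / (v_P − v_S) = Δt · (5.74·3.53)/(5.74−3.53) ≈ 9.1684·Δt.
So d_A = 122.36, d_B = 74.22, d_C = 107.64 km.
Circle about each station: (x + 48.7)² + (y − 45.4)² = 122.36²; (x + 0.2)² + (y − 42.5)² = 74.22²; (x + 13.1)² + (y + 40.6)² = 107.64².
Subtracting pairs of circle equations eliminates x²+y² and gives linear equations (the radical axes):
97.0 x − 5.8 y = 6836.80
71.2 x − 172.0 y = 772.72
Solving the 2×2 system: x ≈ 72.0, y ≈ 25.3 km.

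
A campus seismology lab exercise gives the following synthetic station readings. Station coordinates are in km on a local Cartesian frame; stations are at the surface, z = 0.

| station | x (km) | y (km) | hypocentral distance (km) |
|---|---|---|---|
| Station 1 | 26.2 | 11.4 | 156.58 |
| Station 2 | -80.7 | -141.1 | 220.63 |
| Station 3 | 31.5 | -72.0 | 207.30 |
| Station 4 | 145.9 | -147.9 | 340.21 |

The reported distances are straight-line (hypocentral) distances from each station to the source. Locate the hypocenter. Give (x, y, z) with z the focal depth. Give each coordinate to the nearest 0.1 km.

Each station gives a sphere (x−x_i)² + (y−y_i)² + z² = d_i² (stations at z=0).
Subtracting the Station 1 sphere from Station 2 and Station 3: z² cancels, leaving linear equations in x and y:
-213.8 x − 305.0 y = 1445.00
10.6 x − 166.8 y = -13096.14
Solving: x ≈ -108.892, y ≈ 71.594 km (keep extra digits for the depth step; rounded: -108.9, 71.6).
Then from the Station 1 sphere: z² = 156.58² − (x − 26.2)² − (y − 11.4)² with x = -108.892, y = 71.594, so z ≈ 51.421 ≈ 51.4 km.
Check against Station 4 (with the unrounded solution): distance 340.21 ≈ 340.21 km. ✓

(-108.9, 71.6, 51.4)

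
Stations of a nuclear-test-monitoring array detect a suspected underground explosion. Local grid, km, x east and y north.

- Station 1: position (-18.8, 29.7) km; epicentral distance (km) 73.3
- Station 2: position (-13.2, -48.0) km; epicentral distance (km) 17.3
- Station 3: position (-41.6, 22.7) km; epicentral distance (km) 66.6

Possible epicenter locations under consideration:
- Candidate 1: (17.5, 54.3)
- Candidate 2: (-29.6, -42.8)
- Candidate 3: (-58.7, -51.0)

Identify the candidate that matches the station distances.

For each candidate, compare |candidate − station| to the reported distance:
Candidate 1: residuals Station 1 29.4, Station 2 89.5, Station 3 0.4 → max 89.5 km
Candidate 2: residuals Station 1 0.0, Station 2 0.1, Station 3 0.0 → max 0.1 km
Candidate 3: residuals Station 1 16.7, Station 2 28.3, Station 3 9.1 → max 28.3 km
Only Candidate 2 has all residuals ≈ 0.

Candidate 2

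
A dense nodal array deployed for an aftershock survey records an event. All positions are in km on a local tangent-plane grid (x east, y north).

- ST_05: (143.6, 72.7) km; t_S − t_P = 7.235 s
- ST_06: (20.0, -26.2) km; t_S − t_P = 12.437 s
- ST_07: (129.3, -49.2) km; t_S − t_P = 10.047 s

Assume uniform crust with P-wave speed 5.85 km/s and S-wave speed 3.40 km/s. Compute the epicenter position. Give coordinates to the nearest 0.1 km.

Distance from S−P lag: d = Δt · v_P v_S / (v_P − v_S) = Δt · (5.85·3.40)/(5.85−3.40) ≈ 8.1184·Δt.
So d_ST_05 = 58.74, d_ST_06 = 100.97, d_ST_07 = 81.57 km.
Circle about each station: (x − 143.6)² + (y − 72.7)² = 58.74²; (x − 20.0)² + (y + 26.2)² = 100.97²; (x − 129.3)² + (y + 49.2)² = 81.57².
Subtracting pairs of circle equations eliminates x²+y² and gives linear equations (the radical axes):
-247.2 x − 197.8 y = -31564.36
-28.6 x − 243.8 y = -9970.40
Solving the 2×2 system: x ≈ 104.8, y ≈ 28.6 km.

104.8 km east, 28.6 km north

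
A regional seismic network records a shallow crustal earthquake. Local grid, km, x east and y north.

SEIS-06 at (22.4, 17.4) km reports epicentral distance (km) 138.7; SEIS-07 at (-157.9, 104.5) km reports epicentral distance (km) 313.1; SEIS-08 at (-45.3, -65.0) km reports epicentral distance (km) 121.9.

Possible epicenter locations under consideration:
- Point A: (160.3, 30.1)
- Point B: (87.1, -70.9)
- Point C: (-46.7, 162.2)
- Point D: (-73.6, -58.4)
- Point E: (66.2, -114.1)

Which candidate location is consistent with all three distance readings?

For each candidate, compare |candidate − station| to the reported distance:
Point A: residuals SEIS-06 0.2, SEIS-07 13.7, SEIS-08 104.6 → max 104.6 km
Point B: residuals SEIS-06 29.2, SEIS-07 11.8, SEIS-08 10.6 → max 29.2 km
Point C: residuals SEIS-06 21.7, SEIS-07 187.8, SEIS-08 105.3 → max 187.8 km
Point D: residuals SEIS-06 16.4, SEIS-07 129.7, SEIS-08 92.8 → max 129.7 km
Point E: residuals SEIS-06 0.1, SEIS-07 0.0, SEIS-08 0.1 → max 0.1 km
Only Point E has all residuals ≈ 0.

Point E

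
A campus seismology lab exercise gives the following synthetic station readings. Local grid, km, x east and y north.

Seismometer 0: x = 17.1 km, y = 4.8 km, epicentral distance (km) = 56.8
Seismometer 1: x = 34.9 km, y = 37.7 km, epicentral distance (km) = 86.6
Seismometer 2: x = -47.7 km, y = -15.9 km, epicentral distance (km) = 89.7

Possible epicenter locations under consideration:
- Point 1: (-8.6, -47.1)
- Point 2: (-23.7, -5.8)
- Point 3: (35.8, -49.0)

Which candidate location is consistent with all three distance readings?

Point 3

For each candidate, compare |candidate − station| to the reported distance:
Point 1: residuals Seismometer 0 1.1, Seismometer 1 8.7, Seismometer 2 39.7 → max 39.7 km
Point 2: residuals Seismometer 0 14.6, Seismometer 1 13.6, Seismometer 2 63.7 → max 63.7 km
Point 3: residuals Seismometer 0 0.2, Seismometer 1 0.1, Seismometer 2 0.1 → max 0.2 km
Only Point 3 has all residuals ≈ 0.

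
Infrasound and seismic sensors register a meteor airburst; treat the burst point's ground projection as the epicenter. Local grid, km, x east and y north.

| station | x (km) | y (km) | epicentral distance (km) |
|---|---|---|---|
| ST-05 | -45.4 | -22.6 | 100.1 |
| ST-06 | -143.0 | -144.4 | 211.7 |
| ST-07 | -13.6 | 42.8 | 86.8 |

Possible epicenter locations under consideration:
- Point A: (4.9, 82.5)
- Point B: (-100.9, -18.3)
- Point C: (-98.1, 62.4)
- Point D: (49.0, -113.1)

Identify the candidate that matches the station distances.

Point C

For each candidate, compare |candidate − station| to the reported distance:
Point A: residuals ST-05 16.4, ST-06 59.1, ST-07 43.0 → max 59.1 km
Point B: residuals ST-05 44.4, ST-06 78.8, ST-07 19.8 → max 78.8 km
Point C: residuals ST-05 0.1, ST-06 0.1, ST-07 0.1 → max 0.1 km
Point D: residuals ST-05 30.7, ST-06 17.2, ST-07 81.2 → max 81.2 km
Only Point C has all residuals ≈ 0.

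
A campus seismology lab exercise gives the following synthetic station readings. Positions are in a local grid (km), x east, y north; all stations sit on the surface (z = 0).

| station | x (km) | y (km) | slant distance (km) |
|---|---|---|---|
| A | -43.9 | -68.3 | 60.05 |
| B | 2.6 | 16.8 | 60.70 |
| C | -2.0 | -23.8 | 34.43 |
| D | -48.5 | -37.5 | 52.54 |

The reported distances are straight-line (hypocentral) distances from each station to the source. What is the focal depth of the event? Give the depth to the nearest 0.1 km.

Each station gives a sphere (x−x_i)² + (y−y_i)² + z² = d_i² (stations at z=0).
Subtracting the A sphere from B and C: z² cancels, leaving linear equations in x and y:
93.0 x + 170.2 y = -6381.59
83.8 x + 89.0 y = -3601.08
Solving: x ≈ -7.508, y ≈ -33.392 km (keep extra digits for the depth step; rounded: -7.5, -33.4).
Then from the A sphere: z² = 60.05² − (x + 43.9)² − (y + 68.3)² with x = -7.508, y = -33.392, so z ≈ 32.605 ≈ 32.6 km.

depth ≈ 32.6 km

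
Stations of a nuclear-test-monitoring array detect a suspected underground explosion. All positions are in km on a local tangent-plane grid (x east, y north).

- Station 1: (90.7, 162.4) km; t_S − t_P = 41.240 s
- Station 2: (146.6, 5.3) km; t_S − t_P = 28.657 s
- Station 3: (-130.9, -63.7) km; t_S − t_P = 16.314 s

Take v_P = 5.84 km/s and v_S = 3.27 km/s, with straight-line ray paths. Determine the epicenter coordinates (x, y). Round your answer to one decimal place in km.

-24.4 km east, -121.6 km north

Distance from S−P lag: d = Δt · v_P v_S / (v_P − v_S) = Δt · (5.84·3.27)/(5.84−3.27) ≈ 7.4307·Δt.
So d_Station 1 = 306.44, d_Station 2 = 212.94, d_Station 3 = 121.22 km.
Circle about each station: (x − 90.7)² + (y − 162.4)² = 306.44²; (x − 146.6)² + (y − 5.3)² = 212.94²; (x + 130.9)² + (y + 63.7)² = 121.22².
Subtracting the Station 1 equation from the Station 2 and Station 3 equations removes the quadratic terms:
111.8 x − 314.2 y = 35481.43
-443.2 x − 452.2 y = 65803.44
Solving the 2×2 system: x ≈ -24.4, y ≈ -121.6 km.
Check against Station 1 (with the unrounded x, y): √((x − 90.7)²+(y − 162.4)²) = 306.44 ≈ 306.44 km. ✓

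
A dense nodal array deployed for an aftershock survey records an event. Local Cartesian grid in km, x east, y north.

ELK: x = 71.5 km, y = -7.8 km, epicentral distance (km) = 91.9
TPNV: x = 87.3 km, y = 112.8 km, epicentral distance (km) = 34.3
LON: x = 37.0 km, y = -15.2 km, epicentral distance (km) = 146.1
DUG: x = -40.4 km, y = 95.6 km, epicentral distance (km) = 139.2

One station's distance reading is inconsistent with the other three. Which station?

Solve using three stations at a time. Using ELK, TPNV, DUG (subtract circle equations pairwise → linear system) gives (x, y) ≈ (97.9, 80.2).
Distances from that point to each station vs reported:
  ELK: calculated 91.9 vs reported 91.9 → residual 0.0 km
  TPNV: calculated 34.3 vs reported 34.3 → residual 0.0 km
  LON: calculated 113.2 vs reported 146.1 → residual 32.9 km
  DUG: calculated 139.2 vs reported 139.2 → residual 0.0 km
ELK, TPNV, DUG are mutually consistent (residuals ≈ 0); LON is off by 32.9 km.

LON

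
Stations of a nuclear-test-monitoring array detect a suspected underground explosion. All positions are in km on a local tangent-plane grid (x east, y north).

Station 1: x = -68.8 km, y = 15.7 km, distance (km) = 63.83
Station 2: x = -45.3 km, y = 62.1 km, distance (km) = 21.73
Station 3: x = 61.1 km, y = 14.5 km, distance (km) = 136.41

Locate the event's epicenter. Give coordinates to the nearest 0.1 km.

(-59.2, 78.8)

Circle about each station: (x + 68.8)² + (y − 15.7)² = 63.83²; (x + 45.3)² + (y − 62.1)² = 21.73²; (x − 61.1)² + (y − 14.5)² = 136.41².
Subtracting the Station 1 equation from the Station 2 and Station 3 equations removes the quadratic terms:
47.0 x + 92.8 y = 4530.65
259.8 x − 2.4 y = -15569.89
Solving the 2×2 system: x ≈ -59.2, y ≈ 78.8 km.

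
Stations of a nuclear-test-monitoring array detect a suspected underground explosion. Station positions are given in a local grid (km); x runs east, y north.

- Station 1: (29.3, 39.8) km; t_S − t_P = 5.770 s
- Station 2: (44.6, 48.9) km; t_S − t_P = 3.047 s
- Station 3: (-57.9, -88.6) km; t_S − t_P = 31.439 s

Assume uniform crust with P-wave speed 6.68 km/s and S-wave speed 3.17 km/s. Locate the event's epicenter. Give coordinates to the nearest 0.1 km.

Distance from S−P lag: d = Δt · v_P v_S / (v_P − v_S) = Δt · (6.68·3.17)/(6.68−3.17) ≈ 6.0329·Δt.
So d_Station 1 = 34.81, d_Station 2 = 18.38, d_Station 3 = 189.67 km.
Circle about each station: (x − 29.3)² + (y − 39.8)² = 34.81²; (x − 44.6)² + (y − 48.9)² = 18.38²; (x + 57.9)² + (y + 88.6)² = 189.67².
Subtracting pairs of circle equations eliminates x²+y² and gives linear equations (the radical axes):
30.6 x + 18.2 y = 2811.75
-174.4 x − 256.8 y = -26003.13
Solving the 2×2 system: x ≈ 53.1, y ≈ 65.2 km.

x ≈ 53.1 km, y ≈ 65.2 km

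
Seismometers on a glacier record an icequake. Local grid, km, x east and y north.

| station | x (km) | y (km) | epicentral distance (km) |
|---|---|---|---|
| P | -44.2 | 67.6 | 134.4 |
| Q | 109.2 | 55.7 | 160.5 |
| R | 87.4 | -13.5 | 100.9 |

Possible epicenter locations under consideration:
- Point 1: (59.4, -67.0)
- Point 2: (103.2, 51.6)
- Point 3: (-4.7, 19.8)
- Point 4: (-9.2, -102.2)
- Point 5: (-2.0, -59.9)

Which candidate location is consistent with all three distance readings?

For each candidate, compare |candidate − station| to the reported distance:
Point 1: residuals P 35.5, Q 28.1, R 40.5 → max 40.5 km
Point 2: residuals P 13.9, Q 153.2, R 33.9 → max 153.2 km
Point 3: residuals P 72.4, Q 41.1, R 3.0 → max 72.4 km
Point 4: residuals P 39.0, Q 36.9, R 30.2 → max 39.0 km
Point 5: residuals P 0.1, Q 0.1, R 0.2 → max 0.2 km
Only Point 5 has all residuals ≈ 0.

Point 5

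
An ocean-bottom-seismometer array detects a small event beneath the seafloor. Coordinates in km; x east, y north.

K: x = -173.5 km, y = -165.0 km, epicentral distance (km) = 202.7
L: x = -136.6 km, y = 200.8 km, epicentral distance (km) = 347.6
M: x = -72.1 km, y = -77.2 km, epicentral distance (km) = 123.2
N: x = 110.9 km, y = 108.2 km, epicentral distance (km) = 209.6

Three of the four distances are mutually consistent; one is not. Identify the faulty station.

Solve using three stations at a time. Using L, M, N (subtract circle equations pairwise → linear system) gives (x, y) ≈ (50.1, -92.4).
Distances from that point to each station vs reported:
  K: calculated 235.1 vs reported 202.7 → residual 32.4 km
  L: calculated 347.6 vs reported 347.6 → residual 0.0 km
  M: calculated 123.2 vs reported 123.2 → residual 0.0 km
  N: calculated 209.6 vs reported 209.6 → residual 0.0 km
L, M, N are mutually consistent (residuals ≈ 0); K is off by 32.4 km.

K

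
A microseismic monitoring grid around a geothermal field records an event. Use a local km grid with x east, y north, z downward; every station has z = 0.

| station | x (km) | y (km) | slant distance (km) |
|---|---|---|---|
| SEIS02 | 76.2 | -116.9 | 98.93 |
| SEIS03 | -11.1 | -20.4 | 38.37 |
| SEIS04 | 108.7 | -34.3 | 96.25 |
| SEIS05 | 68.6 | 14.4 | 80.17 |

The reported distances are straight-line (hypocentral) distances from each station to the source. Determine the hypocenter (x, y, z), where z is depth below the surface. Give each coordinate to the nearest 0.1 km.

x ≈ 14.6 km, y ≈ -41.8 km, depth ≈ 18.8 km

Each station gives a sphere (x−x_i)² + (y−y_i)² + z² = d_i² (stations at z=0).
Subtracting the SEIS02 sphere from SEIS03 and SEIS04: z² cancels, leaving linear equations in x and y:
-174.6 x + 193.0 y = -10617.79
65.0 x + 165.2 y = -5956.79
Solving: x ≈ 14.603, y ≈ -41.804 km (keep extra digits for the depth step; rounded: 14.6, -41.8).
Then from the SEIS02 sphere: z² = 98.93² − (x − 76.2)² − (y + 116.9)² with x = 14.603, y = -41.804, so z ≈ 18.803 ≈ 18.8 km.
Check against SEIS05 (with the unrounded solution): distance 80.18 ≈ 80.17 km. ✓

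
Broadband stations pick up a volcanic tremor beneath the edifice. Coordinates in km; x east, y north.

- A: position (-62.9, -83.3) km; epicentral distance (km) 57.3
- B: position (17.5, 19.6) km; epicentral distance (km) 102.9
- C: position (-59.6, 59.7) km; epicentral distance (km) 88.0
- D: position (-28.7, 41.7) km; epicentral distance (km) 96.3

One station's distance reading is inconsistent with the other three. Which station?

D

Solve using three stations at a time. Using A, B, C (subtract circle equations pairwise → linear system) gives (x, y) ≈ (-74.2, -27.1).
Distances from that point to each station vs reported:
  A: calculated 57.3 vs reported 57.3 → residual 0.0 km
  B: calculated 102.9 vs reported 102.9 → residual 0.0 km
  C: calculated 88.0 vs reported 88.0 → residual 0.0 km
  D: calculated 82.5 vs reported 96.3 → residual 13.8 km
A, B, C are mutually consistent (residuals ≈ 0); D is off by 13.8 km.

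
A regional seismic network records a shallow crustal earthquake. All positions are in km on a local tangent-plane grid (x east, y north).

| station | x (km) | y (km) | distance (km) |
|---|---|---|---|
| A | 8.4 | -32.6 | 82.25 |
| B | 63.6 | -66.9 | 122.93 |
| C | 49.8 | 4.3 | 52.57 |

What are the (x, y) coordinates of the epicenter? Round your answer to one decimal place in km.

x ≈ 21.5 km, y ≈ 48.6 km

Circle about each station: (x − 8.4)² + (y + 32.6)² = 82.25²; (x − 63.6)² + (y + 66.9)² = 122.93²; (x − 49.8)² + (y − 4.3)² = 52.57².
Subtracting the A equation from the B and C equations removes the quadratic terms:
110.4 x − 68.6 y = -959.47
82.8 x + 73.8 y = 5366.67
Solving the 2×2 system: x ≈ 21.5, y ≈ 48.6 km.
Check against A (with the unrounded x, y): √((x − 8.4)²+(y + 32.6)²) = 82.24 ≈ 82.25 km. ✓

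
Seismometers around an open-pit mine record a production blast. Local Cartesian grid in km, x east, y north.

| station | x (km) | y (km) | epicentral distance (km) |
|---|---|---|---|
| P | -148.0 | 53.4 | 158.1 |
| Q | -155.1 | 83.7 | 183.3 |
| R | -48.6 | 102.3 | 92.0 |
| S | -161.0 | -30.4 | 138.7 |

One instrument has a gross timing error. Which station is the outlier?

Solve using three stations at a time. Using P, Q, S (subtract circle equations pairwise → linear system) gives (x, y) ≈ (-22.9, -43.3).
Distances from that point to each station vs reported:
  P: calculated 158.1 vs reported 158.1 → residual 0.0 km
  Q: calculated 183.3 vs reported 183.3 → residual 0.0 km
  R: calculated 147.8 vs reported 92.0 → residual 55.8 km
  S: calculated 138.7 vs reported 138.7 → residual 0.0 km
P, Q, S are mutually consistent (residuals ≈ 0); R is off by 55.8 km.

R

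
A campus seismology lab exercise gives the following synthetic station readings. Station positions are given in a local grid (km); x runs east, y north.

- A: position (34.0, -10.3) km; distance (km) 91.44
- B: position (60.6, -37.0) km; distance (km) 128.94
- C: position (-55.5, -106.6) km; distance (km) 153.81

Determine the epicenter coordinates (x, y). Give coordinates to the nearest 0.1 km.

Circle about each station: (x − 34.0)² + (y + 10.3)² = 91.44²; (x − 60.6)² + (y + 37.0)² = 128.94²; (x + 55.5)² + (y + 106.6)² = 153.81².
Subtracting pairs of circle equations eliminates x²+y² and gives linear equations (the radical axes):
53.2 x − 53.4 y = -4484.98
-179.0 x − 192.6 y = -2114.52
Solving the 2×2 system: x ≈ -37.9, y ≈ 46.2 km.

-37.9 km east, 46.2 km north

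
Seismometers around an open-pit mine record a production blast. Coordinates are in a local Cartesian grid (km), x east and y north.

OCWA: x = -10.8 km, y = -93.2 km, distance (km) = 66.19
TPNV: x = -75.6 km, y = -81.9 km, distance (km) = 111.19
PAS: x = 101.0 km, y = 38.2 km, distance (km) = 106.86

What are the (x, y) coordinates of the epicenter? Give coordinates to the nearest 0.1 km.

x ≈ 26.9 km, y ≈ -38.8 km

Circle about each station: (x + 10.8)² + (y + 93.2)² = 66.19²; (x + 75.6)² + (y + 81.9)² = 111.19²; (x − 101.0)² + (y − 38.2)² = 106.86².
Subtracting pairs of circle equations eliminates x²+y² and gives linear equations (the radical axes):
-129.6 x + 22.6 y = -4362.01
223.6 x + 262.8 y = -4180.58
Solving the 2×2 system: x ≈ 26.9, y ≈ -38.8 km.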